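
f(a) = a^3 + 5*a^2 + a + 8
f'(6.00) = 169.00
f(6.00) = 410.00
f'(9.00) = 334.00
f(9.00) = 1151.00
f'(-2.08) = -6.82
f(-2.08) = 18.55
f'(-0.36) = -2.21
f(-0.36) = 8.24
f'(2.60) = 47.28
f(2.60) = 61.98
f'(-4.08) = 10.14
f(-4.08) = 19.23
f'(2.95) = 56.61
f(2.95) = 80.13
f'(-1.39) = -7.10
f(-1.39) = 13.58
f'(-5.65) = 40.27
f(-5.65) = -18.40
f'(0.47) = 6.36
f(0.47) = 9.68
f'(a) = 3*a^2 + 10*a + 1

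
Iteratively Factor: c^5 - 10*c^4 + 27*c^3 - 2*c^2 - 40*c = (c + 1)*(c^4 - 11*c^3 + 38*c^2 - 40*c) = c*(c + 1)*(c^3 - 11*c^2 + 38*c - 40) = c*(c - 5)*(c + 1)*(c^2 - 6*c + 8) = c*(c - 5)*(c - 4)*(c + 1)*(c - 2)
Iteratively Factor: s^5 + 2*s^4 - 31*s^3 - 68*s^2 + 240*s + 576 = (s + 4)*(s^4 - 2*s^3 - 23*s^2 + 24*s + 144) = (s - 4)*(s + 4)*(s^3 + 2*s^2 - 15*s - 36) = (s - 4)^2*(s + 4)*(s^2 + 6*s + 9) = (s - 4)^2*(s + 3)*(s + 4)*(s + 3)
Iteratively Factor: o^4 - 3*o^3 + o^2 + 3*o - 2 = (o + 1)*(o^3 - 4*o^2 + 5*o - 2) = (o - 2)*(o + 1)*(o^2 - 2*o + 1) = (o - 2)*(o - 1)*(o + 1)*(o - 1)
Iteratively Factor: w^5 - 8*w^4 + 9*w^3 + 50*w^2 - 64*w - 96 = (w + 2)*(w^4 - 10*w^3 + 29*w^2 - 8*w - 48) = (w - 3)*(w + 2)*(w^3 - 7*w^2 + 8*w + 16) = (w - 4)*(w - 3)*(w + 2)*(w^2 - 3*w - 4) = (w - 4)*(w - 3)*(w + 1)*(w + 2)*(w - 4)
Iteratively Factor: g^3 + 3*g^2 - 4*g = (g + 4)*(g^2 - g) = g*(g + 4)*(g - 1)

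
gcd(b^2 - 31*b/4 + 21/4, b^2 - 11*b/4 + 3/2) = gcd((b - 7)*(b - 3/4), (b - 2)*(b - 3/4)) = b - 3/4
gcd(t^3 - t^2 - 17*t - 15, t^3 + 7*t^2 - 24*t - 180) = t - 5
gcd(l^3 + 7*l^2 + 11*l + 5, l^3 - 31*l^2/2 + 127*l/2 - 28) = 1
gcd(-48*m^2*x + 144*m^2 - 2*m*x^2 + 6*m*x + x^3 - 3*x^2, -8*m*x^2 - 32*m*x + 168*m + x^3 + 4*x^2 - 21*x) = -8*m*x + 24*m + x^2 - 3*x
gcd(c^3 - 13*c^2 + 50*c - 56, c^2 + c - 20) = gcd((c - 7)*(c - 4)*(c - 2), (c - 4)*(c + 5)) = c - 4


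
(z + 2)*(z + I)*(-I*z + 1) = -I*z^3 + 2*z^2 - 2*I*z^2 + 4*z + I*z + 2*I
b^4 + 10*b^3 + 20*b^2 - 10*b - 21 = (b - 1)*(b + 1)*(b + 3)*(b + 7)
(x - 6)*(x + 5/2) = x^2 - 7*x/2 - 15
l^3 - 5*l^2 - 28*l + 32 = (l - 8)*(l - 1)*(l + 4)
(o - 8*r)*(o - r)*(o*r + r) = o^3*r - 9*o^2*r^2 + o^2*r + 8*o*r^3 - 9*o*r^2 + 8*r^3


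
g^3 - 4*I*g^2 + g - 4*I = (g - 4*I)*(g - I)*(g + I)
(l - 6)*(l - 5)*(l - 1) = l^3 - 12*l^2 + 41*l - 30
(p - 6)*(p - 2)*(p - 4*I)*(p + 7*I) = p^4 - 8*p^3 + 3*I*p^3 + 40*p^2 - 24*I*p^2 - 224*p + 36*I*p + 336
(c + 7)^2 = c^2 + 14*c + 49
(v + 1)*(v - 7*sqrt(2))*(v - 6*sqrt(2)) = v^3 - 13*sqrt(2)*v^2 + v^2 - 13*sqrt(2)*v + 84*v + 84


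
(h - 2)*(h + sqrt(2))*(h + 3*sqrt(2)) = h^3 - 2*h^2 + 4*sqrt(2)*h^2 - 8*sqrt(2)*h + 6*h - 12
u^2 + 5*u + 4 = (u + 1)*(u + 4)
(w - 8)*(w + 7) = w^2 - w - 56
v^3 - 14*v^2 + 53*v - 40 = (v - 8)*(v - 5)*(v - 1)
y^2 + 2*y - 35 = (y - 5)*(y + 7)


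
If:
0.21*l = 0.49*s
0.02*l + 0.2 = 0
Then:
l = -10.00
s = -4.29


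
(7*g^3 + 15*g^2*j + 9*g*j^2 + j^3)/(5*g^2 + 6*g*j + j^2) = (7*g^2 + 8*g*j + j^2)/(5*g + j)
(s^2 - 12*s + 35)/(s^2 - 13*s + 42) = (s - 5)/(s - 6)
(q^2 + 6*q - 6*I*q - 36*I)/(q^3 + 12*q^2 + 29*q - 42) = (q - 6*I)/(q^2 + 6*q - 7)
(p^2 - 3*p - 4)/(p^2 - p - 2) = (p - 4)/(p - 2)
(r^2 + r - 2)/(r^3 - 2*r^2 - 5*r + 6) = 1/(r - 3)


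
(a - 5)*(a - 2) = a^2 - 7*a + 10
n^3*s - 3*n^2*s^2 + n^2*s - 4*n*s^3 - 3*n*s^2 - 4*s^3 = (n - 4*s)*(n + s)*(n*s + s)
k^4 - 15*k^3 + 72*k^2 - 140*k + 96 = (k - 8)*(k - 3)*(k - 2)^2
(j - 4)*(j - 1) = j^2 - 5*j + 4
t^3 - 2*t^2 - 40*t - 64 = (t - 8)*(t + 2)*(t + 4)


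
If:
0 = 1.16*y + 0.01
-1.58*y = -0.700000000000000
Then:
No Solution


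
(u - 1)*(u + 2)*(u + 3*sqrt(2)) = u^3 + u^2 + 3*sqrt(2)*u^2 - 2*u + 3*sqrt(2)*u - 6*sqrt(2)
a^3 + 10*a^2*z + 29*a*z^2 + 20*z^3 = (a + z)*(a + 4*z)*(a + 5*z)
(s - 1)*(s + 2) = s^2 + s - 2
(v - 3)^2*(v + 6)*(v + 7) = v^4 + 7*v^3 - 27*v^2 - 135*v + 378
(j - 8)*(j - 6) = j^2 - 14*j + 48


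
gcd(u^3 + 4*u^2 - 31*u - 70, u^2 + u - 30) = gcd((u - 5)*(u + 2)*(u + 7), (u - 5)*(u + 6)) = u - 5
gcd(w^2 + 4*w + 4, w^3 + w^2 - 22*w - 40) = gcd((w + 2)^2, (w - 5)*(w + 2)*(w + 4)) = w + 2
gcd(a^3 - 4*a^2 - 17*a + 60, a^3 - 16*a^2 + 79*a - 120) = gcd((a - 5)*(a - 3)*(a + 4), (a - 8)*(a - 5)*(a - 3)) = a^2 - 8*a + 15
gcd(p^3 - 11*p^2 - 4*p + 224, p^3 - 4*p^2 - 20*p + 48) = p + 4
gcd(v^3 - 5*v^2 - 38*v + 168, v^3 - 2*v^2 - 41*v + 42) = v^2 - v - 42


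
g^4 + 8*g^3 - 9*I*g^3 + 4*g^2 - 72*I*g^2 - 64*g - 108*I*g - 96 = (g + 2)*(g + 6)*(g - 8*I)*(g - I)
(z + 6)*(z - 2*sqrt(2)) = z^2 - 2*sqrt(2)*z + 6*z - 12*sqrt(2)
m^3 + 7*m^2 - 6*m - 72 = (m - 3)*(m + 4)*(m + 6)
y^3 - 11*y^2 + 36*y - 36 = (y - 6)*(y - 3)*(y - 2)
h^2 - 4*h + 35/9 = (h - 7/3)*(h - 5/3)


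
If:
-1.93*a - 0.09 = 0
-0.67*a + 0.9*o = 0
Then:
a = -0.05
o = -0.03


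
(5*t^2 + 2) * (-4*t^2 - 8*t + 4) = -20*t^4 - 40*t^3 + 12*t^2 - 16*t + 8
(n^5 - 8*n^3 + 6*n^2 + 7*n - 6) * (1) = n^5 - 8*n^3 + 6*n^2 + 7*n - 6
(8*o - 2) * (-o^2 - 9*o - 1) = -8*o^3 - 70*o^2 + 10*o + 2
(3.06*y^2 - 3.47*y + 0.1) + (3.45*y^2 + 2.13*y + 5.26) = 6.51*y^2 - 1.34*y + 5.36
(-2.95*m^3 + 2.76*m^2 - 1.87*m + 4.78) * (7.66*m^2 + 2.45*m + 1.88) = -22.597*m^5 + 13.9141*m^4 - 13.1082*m^3 + 37.2221*m^2 + 8.1954*m + 8.9864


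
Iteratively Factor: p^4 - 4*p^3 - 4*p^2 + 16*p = (p + 2)*(p^3 - 6*p^2 + 8*p) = (p - 2)*(p + 2)*(p^2 - 4*p) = p*(p - 2)*(p + 2)*(p - 4)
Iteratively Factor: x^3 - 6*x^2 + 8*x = (x - 4)*(x^2 - 2*x) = x*(x - 4)*(x - 2)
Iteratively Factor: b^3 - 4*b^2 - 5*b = (b)*(b^2 - 4*b - 5) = b*(b - 5)*(b + 1)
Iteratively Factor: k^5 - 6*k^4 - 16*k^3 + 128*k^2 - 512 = (k - 4)*(k^4 - 2*k^3 - 24*k^2 + 32*k + 128) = (k - 4)^2*(k^3 + 2*k^2 - 16*k - 32) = (k - 4)^2*(k + 2)*(k^2 - 16) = (k - 4)^3*(k + 2)*(k + 4)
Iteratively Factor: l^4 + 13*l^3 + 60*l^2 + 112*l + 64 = (l + 4)*(l^3 + 9*l^2 + 24*l + 16) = (l + 4)^2*(l^2 + 5*l + 4) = (l + 1)*(l + 4)^2*(l + 4)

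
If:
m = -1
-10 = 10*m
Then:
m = -1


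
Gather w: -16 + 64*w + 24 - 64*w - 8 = 0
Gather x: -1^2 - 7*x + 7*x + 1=0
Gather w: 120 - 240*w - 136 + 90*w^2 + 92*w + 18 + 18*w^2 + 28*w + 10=108*w^2 - 120*w + 12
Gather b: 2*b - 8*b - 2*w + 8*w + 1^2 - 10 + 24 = -6*b + 6*w + 15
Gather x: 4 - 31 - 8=-35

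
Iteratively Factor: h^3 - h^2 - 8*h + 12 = (h - 2)*(h^2 + h - 6) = (h - 2)^2*(h + 3)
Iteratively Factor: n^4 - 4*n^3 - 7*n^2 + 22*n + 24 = (n - 3)*(n^3 - n^2 - 10*n - 8) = (n - 3)*(n + 2)*(n^2 - 3*n - 4) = (n - 4)*(n - 3)*(n + 2)*(n + 1)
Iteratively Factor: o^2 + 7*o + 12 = (o + 3)*(o + 4)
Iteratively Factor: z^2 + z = (z + 1)*(z)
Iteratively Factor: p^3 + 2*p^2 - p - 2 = (p + 1)*(p^2 + p - 2) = (p - 1)*(p + 1)*(p + 2)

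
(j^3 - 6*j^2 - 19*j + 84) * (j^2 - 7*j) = j^5 - 13*j^4 + 23*j^3 + 217*j^2 - 588*j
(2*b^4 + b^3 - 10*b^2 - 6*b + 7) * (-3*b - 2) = -6*b^5 - 7*b^4 + 28*b^3 + 38*b^2 - 9*b - 14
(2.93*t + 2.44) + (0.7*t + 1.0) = 3.63*t + 3.44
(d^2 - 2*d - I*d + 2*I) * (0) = 0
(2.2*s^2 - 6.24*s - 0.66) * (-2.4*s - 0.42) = -5.28*s^3 + 14.052*s^2 + 4.2048*s + 0.2772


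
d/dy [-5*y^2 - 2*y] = -10*y - 2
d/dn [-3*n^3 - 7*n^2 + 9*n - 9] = -9*n^2 - 14*n + 9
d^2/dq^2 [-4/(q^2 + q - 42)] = 8*(q^2 + q - (2*q + 1)^2 - 42)/(q^2 + q - 42)^3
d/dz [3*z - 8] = 3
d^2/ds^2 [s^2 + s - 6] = 2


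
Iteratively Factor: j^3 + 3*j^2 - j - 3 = (j + 1)*(j^2 + 2*j - 3) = (j + 1)*(j + 3)*(j - 1)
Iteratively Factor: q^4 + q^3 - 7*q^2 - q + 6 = (q + 1)*(q^3 - 7*q + 6) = (q + 1)*(q + 3)*(q^2 - 3*q + 2) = (q - 1)*(q + 1)*(q + 3)*(q - 2)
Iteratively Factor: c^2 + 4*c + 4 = (c + 2)*(c + 2)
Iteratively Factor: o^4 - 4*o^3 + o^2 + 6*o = (o)*(o^3 - 4*o^2 + o + 6) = o*(o - 2)*(o^2 - 2*o - 3) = o*(o - 2)*(o + 1)*(o - 3)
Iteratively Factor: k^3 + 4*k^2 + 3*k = (k)*(k^2 + 4*k + 3) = k*(k + 1)*(k + 3)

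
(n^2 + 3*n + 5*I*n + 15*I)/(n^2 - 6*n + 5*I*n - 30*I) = (n + 3)/(n - 6)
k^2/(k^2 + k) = k/(k + 1)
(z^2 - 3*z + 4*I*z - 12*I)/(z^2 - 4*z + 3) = (z + 4*I)/(z - 1)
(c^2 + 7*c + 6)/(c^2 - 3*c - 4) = (c + 6)/(c - 4)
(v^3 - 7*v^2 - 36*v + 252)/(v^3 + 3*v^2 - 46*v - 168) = (v - 6)/(v + 4)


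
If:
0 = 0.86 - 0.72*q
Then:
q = 1.19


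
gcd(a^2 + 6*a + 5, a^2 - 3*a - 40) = a + 5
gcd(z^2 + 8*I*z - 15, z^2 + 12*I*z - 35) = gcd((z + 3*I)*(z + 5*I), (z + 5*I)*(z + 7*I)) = z + 5*I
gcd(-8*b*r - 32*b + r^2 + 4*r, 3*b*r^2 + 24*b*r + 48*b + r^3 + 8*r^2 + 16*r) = r + 4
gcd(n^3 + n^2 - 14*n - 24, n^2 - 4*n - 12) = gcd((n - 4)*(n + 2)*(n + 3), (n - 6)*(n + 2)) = n + 2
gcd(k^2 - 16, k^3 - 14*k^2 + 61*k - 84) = k - 4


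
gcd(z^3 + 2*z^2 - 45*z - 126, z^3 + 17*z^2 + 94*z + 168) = z + 6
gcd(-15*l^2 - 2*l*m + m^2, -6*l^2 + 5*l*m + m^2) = 1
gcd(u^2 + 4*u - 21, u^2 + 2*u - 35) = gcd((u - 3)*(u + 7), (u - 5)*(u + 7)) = u + 7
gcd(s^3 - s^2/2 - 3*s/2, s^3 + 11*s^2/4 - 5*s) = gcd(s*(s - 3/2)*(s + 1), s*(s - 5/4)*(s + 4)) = s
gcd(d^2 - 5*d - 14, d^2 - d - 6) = d + 2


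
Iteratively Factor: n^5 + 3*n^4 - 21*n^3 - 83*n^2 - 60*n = (n + 3)*(n^4 - 21*n^2 - 20*n) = (n + 1)*(n + 3)*(n^3 - n^2 - 20*n) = n*(n + 1)*(n + 3)*(n^2 - n - 20) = n*(n - 5)*(n + 1)*(n + 3)*(n + 4)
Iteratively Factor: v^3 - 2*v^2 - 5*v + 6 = (v - 1)*(v^2 - v - 6) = (v - 1)*(v + 2)*(v - 3)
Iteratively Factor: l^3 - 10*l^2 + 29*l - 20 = (l - 5)*(l^2 - 5*l + 4) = (l - 5)*(l - 4)*(l - 1)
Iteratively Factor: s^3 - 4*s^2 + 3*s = (s - 3)*(s^2 - s) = s*(s - 3)*(s - 1)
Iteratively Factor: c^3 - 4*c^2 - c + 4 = (c - 4)*(c^2 - 1) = (c - 4)*(c + 1)*(c - 1)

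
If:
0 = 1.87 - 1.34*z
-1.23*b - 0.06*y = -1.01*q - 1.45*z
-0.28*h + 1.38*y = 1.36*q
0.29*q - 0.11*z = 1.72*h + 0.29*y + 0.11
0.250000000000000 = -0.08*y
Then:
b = -0.78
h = -0.16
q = -3.14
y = -3.12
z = 1.40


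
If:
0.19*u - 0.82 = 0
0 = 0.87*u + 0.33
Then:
No Solution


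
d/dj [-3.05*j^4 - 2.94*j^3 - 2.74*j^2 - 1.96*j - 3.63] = -12.2*j^3 - 8.82*j^2 - 5.48*j - 1.96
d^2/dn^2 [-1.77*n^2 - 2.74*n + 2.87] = -3.54000000000000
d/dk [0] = 0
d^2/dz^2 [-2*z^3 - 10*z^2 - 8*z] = -12*z - 20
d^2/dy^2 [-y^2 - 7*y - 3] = -2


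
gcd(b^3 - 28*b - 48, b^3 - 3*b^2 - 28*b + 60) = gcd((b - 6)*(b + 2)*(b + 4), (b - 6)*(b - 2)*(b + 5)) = b - 6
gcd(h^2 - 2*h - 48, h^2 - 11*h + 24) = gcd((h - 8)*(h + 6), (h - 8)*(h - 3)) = h - 8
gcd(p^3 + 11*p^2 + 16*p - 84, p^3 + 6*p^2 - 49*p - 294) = p^2 + 13*p + 42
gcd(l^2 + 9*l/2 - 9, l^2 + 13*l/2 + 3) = l + 6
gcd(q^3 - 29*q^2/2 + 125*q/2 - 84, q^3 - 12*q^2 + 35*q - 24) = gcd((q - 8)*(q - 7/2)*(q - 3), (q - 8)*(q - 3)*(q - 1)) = q^2 - 11*q + 24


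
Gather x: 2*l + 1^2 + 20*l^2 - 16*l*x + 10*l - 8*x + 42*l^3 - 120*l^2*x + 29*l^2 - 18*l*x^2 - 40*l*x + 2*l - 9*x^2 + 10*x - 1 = 42*l^3 + 49*l^2 + 14*l + x^2*(-18*l - 9) + x*(-120*l^2 - 56*l + 2)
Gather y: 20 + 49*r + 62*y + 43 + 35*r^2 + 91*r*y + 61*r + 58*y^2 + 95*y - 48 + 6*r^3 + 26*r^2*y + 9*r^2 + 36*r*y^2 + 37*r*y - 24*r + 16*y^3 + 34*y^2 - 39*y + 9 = 6*r^3 + 44*r^2 + 86*r + 16*y^3 + y^2*(36*r + 92) + y*(26*r^2 + 128*r + 118) + 24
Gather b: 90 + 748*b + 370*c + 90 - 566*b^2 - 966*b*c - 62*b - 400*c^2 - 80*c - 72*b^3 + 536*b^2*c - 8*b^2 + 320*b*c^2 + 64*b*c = -72*b^3 + b^2*(536*c - 574) + b*(320*c^2 - 902*c + 686) - 400*c^2 + 290*c + 180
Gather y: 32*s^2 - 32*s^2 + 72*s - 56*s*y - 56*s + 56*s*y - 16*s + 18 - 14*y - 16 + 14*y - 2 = 0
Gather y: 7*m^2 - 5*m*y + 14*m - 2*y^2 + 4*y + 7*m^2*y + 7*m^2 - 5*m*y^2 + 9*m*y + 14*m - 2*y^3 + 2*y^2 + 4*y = 14*m^2 - 5*m*y^2 + 28*m - 2*y^3 + y*(7*m^2 + 4*m + 8)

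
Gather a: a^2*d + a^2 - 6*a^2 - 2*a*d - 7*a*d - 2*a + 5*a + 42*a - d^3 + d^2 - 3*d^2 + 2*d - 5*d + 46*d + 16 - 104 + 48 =a^2*(d - 5) + a*(45 - 9*d) - d^3 - 2*d^2 + 43*d - 40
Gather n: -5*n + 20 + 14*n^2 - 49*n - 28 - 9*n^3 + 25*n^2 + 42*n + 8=-9*n^3 + 39*n^2 - 12*n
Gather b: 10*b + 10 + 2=10*b + 12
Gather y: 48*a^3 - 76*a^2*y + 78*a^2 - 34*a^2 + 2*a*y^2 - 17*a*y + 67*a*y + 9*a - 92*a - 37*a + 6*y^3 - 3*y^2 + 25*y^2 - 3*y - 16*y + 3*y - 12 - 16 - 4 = 48*a^3 + 44*a^2 - 120*a + 6*y^3 + y^2*(2*a + 22) + y*(-76*a^2 + 50*a - 16) - 32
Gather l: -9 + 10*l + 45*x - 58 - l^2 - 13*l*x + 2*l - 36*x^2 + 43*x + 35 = -l^2 + l*(12 - 13*x) - 36*x^2 + 88*x - 32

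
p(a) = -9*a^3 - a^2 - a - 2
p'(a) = -27*a^2 - 2*a - 1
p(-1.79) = 48.20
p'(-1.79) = -83.93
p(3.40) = -370.70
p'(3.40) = -319.92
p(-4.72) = 926.83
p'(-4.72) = -593.08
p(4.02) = -606.86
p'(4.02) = -445.37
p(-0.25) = -1.67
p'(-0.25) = -2.19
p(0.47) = -3.63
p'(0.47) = -7.90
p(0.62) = -5.15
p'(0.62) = -12.62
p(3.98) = -589.22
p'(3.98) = -436.65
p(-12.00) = 15418.00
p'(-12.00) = -3865.00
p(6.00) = -1988.00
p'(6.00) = -985.00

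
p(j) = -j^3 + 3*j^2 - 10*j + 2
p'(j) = -3*j^2 + 6*j - 10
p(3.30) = -34.27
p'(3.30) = -22.87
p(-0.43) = 6.93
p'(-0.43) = -13.13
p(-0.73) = 11.29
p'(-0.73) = -15.98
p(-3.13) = 93.35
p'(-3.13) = -58.17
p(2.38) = -18.29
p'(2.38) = -12.71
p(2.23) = -16.47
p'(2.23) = -11.54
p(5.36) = -119.40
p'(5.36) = -64.03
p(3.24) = -32.92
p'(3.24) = -22.05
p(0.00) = 2.00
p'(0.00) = -10.00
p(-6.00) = 386.00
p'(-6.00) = -154.00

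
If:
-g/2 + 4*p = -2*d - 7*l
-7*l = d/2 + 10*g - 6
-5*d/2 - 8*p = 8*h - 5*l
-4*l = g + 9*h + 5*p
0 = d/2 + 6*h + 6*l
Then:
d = 723/2371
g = 1391/2371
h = -215/9484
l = -13/4742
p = -705/9484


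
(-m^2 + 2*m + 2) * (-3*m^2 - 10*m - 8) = 3*m^4 + 4*m^3 - 18*m^2 - 36*m - 16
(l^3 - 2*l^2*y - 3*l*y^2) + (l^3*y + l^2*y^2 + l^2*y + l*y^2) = l^3*y + l^3 + l^2*y^2 - l^2*y - 2*l*y^2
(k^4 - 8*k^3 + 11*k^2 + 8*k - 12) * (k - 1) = k^5 - 9*k^4 + 19*k^3 - 3*k^2 - 20*k + 12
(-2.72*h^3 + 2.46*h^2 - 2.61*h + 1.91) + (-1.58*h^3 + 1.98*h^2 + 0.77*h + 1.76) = -4.3*h^3 + 4.44*h^2 - 1.84*h + 3.67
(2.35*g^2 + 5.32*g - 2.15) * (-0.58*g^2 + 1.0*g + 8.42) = -1.363*g^4 - 0.7356*g^3 + 26.354*g^2 + 42.6444*g - 18.103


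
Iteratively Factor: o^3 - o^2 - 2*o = (o)*(o^2 - o - 2) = o*(o - 2)*(o + 1)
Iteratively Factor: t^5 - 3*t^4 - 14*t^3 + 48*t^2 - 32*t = (t - 1)*(t^4 - 2*t^3 - 16*t^2 + 32*t) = (t - 4)*(t - 1)*(t^3 + 2*t^2 - 8*t) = (t - 4)*(t - 2)*(t - 1)*(t^2 + 4*t) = (t - 4)*(t - 2)*(t - 1)*(t + 4)*(t)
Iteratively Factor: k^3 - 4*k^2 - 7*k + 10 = (k - 5)*(k^2 + k - 2) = (k - 5)*(k - 1)*(k + 2)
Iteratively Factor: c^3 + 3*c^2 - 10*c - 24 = (c + 2)*(c^2 + c - 12) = (c - 3)*(c + 2)*(c + 4)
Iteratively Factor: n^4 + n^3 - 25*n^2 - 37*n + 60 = (n - 1)*(n^3 + 2*n^2 - 23*n - 60) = (n - 5)*(n - 1)*(n^2 + 7*n + 12) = (n - 5)*(n - 1)*(n + 4)*(n + 3)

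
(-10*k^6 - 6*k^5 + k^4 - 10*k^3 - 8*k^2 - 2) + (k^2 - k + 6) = -10*k^6 - 6*k^5 + k^4 - 10*k^3 - 7*k^2 - k + 4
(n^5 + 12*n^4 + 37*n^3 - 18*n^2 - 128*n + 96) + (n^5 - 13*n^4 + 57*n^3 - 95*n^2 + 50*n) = 2*n^5 - n^4 + 94*n^3 - 113*n^2 - 78*n + 96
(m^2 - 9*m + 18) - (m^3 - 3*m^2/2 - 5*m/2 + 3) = -m^3 + 5*m^2/2 - 13*m/2 + 15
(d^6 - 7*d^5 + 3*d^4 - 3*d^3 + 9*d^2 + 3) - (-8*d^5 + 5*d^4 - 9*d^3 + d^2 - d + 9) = d^6 + d^5 - 2*d^4 + 6*d^3 + 8*d^2 + d - 6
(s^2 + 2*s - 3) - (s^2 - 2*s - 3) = 4*s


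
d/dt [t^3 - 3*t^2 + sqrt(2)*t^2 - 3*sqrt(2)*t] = 3*t^2 - 6*t + 2*sqrt(2)*t - 3*sqrt(2)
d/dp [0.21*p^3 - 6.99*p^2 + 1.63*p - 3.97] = 0.63*p^2 - 13.98*p + 1.63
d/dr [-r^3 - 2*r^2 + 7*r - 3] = -3*r^2 - 4*r + 7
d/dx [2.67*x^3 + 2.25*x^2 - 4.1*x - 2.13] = 8.01*x^2 + 4.5*x - 4.1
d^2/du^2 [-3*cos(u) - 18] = 3*cos(u)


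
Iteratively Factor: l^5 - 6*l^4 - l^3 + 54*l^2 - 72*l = (l + 3)*(l^4 - 9*l^3 + 26*l^2 - 24*l) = (l - 3)*(l + 3)*(l^3 - 6*l^2 + 8*l) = (l - 4)*(l - 3)*(l + 3)*(l^2 - 2*l) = l*(l - 4)*(l - 3)*(l + 3)*(l - 2)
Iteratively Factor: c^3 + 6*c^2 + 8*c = (c + 4)*(c^2 + 2*c) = c*(c + 4)*(c + 2)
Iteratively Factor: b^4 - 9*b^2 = (b)*(b^3 - 9*b) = b^2*(b^2 - 9) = b^2*(b + 3)*(b - 3)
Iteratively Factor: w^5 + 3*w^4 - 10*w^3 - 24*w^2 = (w)*(w^4 + 3*w^3 - 10*w^2 - 24*w) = w*(w + 2)*(w^3 + w^2 - 12*w) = w*(w + 2)*(w + 4)*(w^2 - 3*w) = w^2*(w + 2)*(w + 4)*(w - 3)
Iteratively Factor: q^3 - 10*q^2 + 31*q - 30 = (q - 5)*(q^2 - 5*q + 6) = (q - 5)*(q - 3)*(q - 2)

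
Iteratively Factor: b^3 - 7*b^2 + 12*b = (b - 3)*(b^2 - 4*b) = b*(b - 3)*(b - 4)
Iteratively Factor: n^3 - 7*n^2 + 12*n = (n)*(n^2 - 7*n + 12) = n*(n - 3)*(n - 4)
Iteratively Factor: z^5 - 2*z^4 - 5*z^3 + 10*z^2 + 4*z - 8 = (z + 2)*(z^4 - 4*z^3 + 3*z^2 + 4*z - 4) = (z + 1)*(z + 2)*(z^3 - 5*z^2 + 8*z - 4) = (z - 2)*(z + 1)*(z + 2)*(z^2 - 3*z + 2) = (z - 2)*(z - 1)*(z + 1)*(z + 2)*(z - 2)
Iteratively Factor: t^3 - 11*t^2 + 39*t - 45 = (t - 3)*(t^2 - 8*t + 15) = (t - 3)^2*(t - 5)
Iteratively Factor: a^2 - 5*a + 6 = (a - 2)*(a - 3)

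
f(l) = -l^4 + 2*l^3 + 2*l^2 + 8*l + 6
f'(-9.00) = 3374.00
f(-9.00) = -7923.00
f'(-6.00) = 1064.00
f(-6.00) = -1698.00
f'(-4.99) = 634.45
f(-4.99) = -852.64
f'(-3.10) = 172.42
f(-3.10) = -151.51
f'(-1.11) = 16.42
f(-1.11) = -4.67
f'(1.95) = 8.96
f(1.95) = 29.58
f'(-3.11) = 173.91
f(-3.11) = -153.25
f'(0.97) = 13.87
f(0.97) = 16.58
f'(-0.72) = 9.72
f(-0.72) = 0.26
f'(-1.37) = 24.07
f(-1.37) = -9.87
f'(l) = -4*l^3 + 6*l^2 + 4*l + 8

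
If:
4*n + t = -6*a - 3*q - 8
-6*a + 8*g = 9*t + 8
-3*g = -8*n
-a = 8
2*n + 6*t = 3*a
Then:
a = -8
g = -608/73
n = -228/73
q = 4048/219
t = -216/73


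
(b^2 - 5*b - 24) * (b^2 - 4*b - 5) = b^4 - 9*b^3 - 9*b^2 + 121*b + 120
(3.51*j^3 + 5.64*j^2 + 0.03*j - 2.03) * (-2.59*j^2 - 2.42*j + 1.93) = -9.0909*j^5 - 23.1018*j^4 - 6.9522*j^3 + 16.0703*j^2 + 4.9705*j - 3.9179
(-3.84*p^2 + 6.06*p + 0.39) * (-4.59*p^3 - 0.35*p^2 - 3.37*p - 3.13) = 17.6256*p^5 - 26.4714*p^4 + 9.0297*p^3 - 8.5395*p^2 - 20.2821*p - 1.2207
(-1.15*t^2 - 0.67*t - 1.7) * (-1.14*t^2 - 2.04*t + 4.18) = 1.311*t^4 + 3.1098*t^3 - 1.5022*t^2 + 0.6674*t - 7.106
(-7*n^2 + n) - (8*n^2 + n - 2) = 2 - 15*n^2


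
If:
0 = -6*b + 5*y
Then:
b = 5*y/6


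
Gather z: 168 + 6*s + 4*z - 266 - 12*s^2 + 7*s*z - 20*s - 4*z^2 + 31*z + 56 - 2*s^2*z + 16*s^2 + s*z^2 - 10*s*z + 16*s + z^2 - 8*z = 4*s^2 + 2*s + z^2*(s - 3) + z*(-2*s^2 - 3*s + 27) - 42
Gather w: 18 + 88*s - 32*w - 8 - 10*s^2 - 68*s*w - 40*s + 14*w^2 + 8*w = -10*s^2 + 48*s + 14*w^2 + w*(-68*s - 24) + 10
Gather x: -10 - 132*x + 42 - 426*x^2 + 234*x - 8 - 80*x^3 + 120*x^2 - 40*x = -80*x^3 - 306*x^2 + 62*x + 24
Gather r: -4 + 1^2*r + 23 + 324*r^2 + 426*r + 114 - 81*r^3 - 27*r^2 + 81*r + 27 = -81*r^3 + 297*r^2 + 508*r + 160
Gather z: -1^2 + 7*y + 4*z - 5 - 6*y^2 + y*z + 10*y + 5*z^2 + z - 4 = -6*y^2 + 17*y + 5*z^2 + z*(y + 5) - 10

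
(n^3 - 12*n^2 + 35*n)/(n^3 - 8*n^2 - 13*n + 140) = n/(n + 4)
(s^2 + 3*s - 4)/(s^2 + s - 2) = (s + 4)/(s + 2)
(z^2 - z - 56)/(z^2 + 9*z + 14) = (z - 8)/(z + 2)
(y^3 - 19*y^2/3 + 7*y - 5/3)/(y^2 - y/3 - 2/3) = (3*y^2 - 16*y + 5)/(3*y + 2)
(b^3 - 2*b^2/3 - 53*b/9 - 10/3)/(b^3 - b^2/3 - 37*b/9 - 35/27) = 3*(3*b^2 - 7*b - 6)/(9*b^2 - 18*b - 7)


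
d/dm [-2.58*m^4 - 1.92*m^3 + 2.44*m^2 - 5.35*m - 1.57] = -10.32*m^3 - 5.76*m^2 + 4.88*m - 5.35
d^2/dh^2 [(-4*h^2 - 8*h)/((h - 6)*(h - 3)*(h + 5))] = 8*(-h^6 - 6*h^5 - 57*h^4 + 652*h^3 - 2160*h - 12960)/(h^9 - 12*h^8 - 33*h^7 + 854*h^6 - 1269*h^5 - 19008*h^4 + 62937*h^3 + 99630*h^2 - 656100*h + 729000)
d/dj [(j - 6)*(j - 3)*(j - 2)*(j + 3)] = 4*j^3 - 24*j^2 + 6*j + 72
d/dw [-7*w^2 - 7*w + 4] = -14*w - 7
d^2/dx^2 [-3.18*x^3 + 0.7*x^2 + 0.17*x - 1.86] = 1.4 - 19.08*x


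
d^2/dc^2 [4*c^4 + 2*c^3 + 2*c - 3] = 12*c*(4*c + 1)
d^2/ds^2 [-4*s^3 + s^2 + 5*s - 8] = 2 - 24*s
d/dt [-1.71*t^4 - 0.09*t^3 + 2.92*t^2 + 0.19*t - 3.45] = -6.84*t^3 - 0.27*t^2 + 5.84*t + 0.19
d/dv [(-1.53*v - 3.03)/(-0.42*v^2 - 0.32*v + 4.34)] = (0.6426*v^2 + 0.4896*v - (0.84*v + 0.32)*(1.53*v + 3.03) - 6.6402)/(0.42*v^2 + 0.32*v - 4.34)^2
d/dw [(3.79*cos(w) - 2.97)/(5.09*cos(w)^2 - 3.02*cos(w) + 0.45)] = (19.2911*cos(w)^2 - 30.2346*cos(w) + 7.2639)*sin(w)/(25.9081*cos(w)^4 - 30.7436*cos(w)^3 + 13.7014*cos(w)^2 - 2.718*cos(w) + 0.2025)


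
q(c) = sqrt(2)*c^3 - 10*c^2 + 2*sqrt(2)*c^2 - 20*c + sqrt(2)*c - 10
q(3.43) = -101.05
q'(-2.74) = 52.57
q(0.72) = -26.57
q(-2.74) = -42.01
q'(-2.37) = 39.24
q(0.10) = -11.93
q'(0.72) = -26.71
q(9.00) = 272.79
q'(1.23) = -29.81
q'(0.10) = -19.98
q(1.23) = -41.08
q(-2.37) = -25.06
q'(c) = 3*sqrt(2)*c^2 - 20*c + 4*sqrt(2)*c - 20 + sqrt(2)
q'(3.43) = -17.87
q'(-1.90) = 23.98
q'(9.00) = 195.98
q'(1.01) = -28.74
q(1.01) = -34.63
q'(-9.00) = 454.16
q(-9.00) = -1454.59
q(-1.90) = -10.28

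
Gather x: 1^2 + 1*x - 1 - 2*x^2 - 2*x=-2*x^2 - x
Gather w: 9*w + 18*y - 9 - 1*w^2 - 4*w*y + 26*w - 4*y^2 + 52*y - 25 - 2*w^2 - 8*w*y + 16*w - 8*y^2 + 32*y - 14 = -3*w^2 + w*(51 - 12*y) - 12*y^2 + 102*y - 48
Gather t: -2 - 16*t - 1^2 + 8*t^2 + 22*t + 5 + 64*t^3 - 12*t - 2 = 64*t^3 + 8*t^2 - 6*t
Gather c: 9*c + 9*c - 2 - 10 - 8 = 18*c - 20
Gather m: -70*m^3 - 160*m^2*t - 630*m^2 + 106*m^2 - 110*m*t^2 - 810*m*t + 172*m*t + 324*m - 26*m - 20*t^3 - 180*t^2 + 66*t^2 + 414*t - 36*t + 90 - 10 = -70*m^3 + m^2*(-160*t - 524) + m*(-110*t^2 - 638*t + 298) - 20*t^3 - 114*t^2 + 378*t + 80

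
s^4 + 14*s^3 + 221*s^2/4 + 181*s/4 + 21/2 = (s + 1/2)^2*(s + 6)*(s + 7)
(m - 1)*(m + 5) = m^2 + 4*m - 5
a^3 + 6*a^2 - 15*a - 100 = (a - 4)*(a + 5)^2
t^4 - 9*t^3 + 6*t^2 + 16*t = t*(t - 8)*(t - 2)*(t + 1)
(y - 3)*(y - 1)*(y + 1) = y^3 - 3*y^2 - y + 3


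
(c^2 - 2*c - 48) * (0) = 0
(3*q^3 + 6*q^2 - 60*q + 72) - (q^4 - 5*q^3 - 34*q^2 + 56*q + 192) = -q^4 + 8*q^3 + 40*q^2 - 116*q - 120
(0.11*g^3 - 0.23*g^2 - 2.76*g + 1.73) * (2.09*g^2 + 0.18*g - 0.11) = 0.2299*g^5 - 0.4609*g^4 - 5.8219*g^3 + 3.1442*g^2 + 0.615*g - 0.1903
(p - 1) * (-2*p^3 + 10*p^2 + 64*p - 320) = -2*p^4 + 12*p^3 + 54*p^2 - 384*p + 320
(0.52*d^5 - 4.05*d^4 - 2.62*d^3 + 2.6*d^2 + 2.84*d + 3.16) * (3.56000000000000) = 1.8512*d^5 - 14.418*d^4 - 9.3272*d^3 + 9.256*d^2 + 10.1104*d + 11.2496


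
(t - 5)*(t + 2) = t^2 - 3*t - 10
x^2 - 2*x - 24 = (x - 6)*(x + 4)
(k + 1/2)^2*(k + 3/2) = k^3 + 5*k^2/2 + 7*k/4 + 3/8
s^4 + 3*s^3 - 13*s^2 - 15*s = s*(s - 3)*(s + 1)*(s + 5)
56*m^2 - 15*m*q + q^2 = (-8*m + q)*(-7*m + q)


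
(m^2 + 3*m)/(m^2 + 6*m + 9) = m/(m + 3)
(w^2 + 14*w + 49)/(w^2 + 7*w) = (w + 7)/w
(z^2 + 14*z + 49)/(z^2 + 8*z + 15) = (z^2 + 14*z + 49)/(z^2 + 8*z + 15)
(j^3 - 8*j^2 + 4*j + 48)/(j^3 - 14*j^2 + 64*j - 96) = (j + 2)/(j - 4)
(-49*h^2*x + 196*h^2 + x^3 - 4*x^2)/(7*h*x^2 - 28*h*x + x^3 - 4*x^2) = (-7*h + x)/x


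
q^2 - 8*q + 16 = (q - 4)^2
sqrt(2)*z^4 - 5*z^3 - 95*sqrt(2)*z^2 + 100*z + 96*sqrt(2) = (z - 8*sqrt(2))*(z - sqrt(2))*(z + 6*sqrt(2))*(sqrt(2)*z + 1)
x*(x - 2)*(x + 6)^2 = x^4 + 10*x^3 + 12*x^2 - 72*x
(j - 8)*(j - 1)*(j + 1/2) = j^3 - 17*j^2/2 + 7*j/2 + 4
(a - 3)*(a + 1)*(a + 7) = a^3 + 5*a^2 - 17*a - 21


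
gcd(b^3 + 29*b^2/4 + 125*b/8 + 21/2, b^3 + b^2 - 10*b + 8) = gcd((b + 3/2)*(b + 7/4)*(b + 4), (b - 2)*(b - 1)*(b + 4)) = b + 4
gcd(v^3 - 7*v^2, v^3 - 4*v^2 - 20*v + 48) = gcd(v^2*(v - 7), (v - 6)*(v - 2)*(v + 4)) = 1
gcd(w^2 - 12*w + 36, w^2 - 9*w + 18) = w - 6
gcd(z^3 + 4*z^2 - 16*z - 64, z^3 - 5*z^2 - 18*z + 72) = z + 4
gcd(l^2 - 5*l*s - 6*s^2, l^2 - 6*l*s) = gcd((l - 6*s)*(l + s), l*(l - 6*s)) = -l + 6*s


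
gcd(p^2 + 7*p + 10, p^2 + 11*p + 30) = p + 5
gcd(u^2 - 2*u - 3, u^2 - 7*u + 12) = u - 3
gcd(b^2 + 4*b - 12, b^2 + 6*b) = b + 6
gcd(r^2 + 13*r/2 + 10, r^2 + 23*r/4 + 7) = r + 4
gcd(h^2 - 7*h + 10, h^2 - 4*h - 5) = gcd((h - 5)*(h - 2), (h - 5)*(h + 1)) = h - 5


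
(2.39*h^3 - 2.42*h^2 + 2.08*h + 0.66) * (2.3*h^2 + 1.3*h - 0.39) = 5.497*h^5 - 2.459*h^4 + 0.7059*h^3 + 5.1658*h^2 + 0.0468000000000001*h - 0.2574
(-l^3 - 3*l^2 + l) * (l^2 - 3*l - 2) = -l^5 + 12*l^3 + 3*l^2 - 2*l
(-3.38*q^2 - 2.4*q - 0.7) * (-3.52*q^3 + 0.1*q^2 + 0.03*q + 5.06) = 11.8976*q^5 + 8.11*q^4 + 2.1226*q^3 - 17.2448*q^2 - 12.165*q - 3.542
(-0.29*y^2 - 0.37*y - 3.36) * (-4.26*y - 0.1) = 1.2354*y^3 + 1.6052*y^2 + 14.3506*y + 0.336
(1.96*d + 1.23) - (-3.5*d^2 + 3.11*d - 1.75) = 3.5*d^2 - 1.15*d + 2.98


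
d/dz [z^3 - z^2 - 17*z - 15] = 3*z^2 - 2*z - 17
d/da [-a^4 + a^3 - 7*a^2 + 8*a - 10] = -4*a^3 + 3*a^2 - 14*a + 8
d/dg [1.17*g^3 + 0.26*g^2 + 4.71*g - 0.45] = 3.51*g^2 + 0.52*g + 4.71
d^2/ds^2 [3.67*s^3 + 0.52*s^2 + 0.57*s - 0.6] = 22.02*s + 1.04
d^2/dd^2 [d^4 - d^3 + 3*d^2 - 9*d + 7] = 12*d^2 - 6*d + 6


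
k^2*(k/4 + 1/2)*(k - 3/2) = k^4/4 + k^3/8 - 3*k^2/4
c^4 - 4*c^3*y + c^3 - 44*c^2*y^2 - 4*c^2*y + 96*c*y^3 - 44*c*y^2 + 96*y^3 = (c + 1)*(c - 8*y)*(c - 2*y)*(c + 6*y)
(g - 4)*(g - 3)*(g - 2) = g^3 - 9*g^2 + 26*g - 24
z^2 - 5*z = z*(z - 5)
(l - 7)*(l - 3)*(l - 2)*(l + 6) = l^4 - 6*l^3 - 31*l^2 + 204*l - 252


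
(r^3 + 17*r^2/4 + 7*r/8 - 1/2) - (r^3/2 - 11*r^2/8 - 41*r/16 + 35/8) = r^3/2 + 45*r^2/8 + 55*r/16 - 39/8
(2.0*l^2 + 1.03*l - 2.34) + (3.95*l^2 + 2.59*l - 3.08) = 5.95*l^2 + 3.62*l - 5.42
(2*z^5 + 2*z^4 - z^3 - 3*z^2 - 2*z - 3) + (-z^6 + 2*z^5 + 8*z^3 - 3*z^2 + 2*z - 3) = -z^6 + 4*z^5 + 2*z^4 + 7*z^3 - 6*z^2 - 6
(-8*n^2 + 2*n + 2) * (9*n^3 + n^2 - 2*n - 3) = -72*n^5 + 10*n^4 + 36*n^3 + 22*n^2 - 10*n - 6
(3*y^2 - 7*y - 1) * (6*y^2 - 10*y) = 18*y^4 - 72*y^3 + 64*y^2 + 10*y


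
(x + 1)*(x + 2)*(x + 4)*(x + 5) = x^4 + 12*x^3 + 49*x^2 + 78*x + 40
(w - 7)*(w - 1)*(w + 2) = w^3 - 6*w^2 - 9*w + 14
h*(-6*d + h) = -6*d*h + h^2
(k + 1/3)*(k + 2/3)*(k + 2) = k^3 + 3*k^2 + 20*k/9 + 4/9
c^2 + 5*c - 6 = (c - 1)*(c + 6)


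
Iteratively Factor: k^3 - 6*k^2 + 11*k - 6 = (k - 3)*(k^2 - 3*k + 2) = (k - 3)*(k - 2)*(k - 1)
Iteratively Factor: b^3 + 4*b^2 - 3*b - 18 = (b + 3)*(b^2 + b - 6) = (b + 3)^2*(b - 2)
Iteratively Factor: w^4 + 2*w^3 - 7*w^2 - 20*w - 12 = (w - 3)*(w^3 + 5*w^2 + 8*w + 4) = (w - 3)*(w + 2)*(w^2 + 3*w + 2) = (w - 3)*(w + 1)*(w + 2)*(w + 2)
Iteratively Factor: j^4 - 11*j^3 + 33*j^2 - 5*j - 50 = (j - 5)*(j^3 - 6*j^2 + 3*j + 10) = (j - 5)^2*(j^2 - j - 2) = (j - 5)^2*(j - 2)*(j + 1)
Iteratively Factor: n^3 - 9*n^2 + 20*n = (n)*(n^2 - 9*n + 20) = n*(n - 4)*(n - 5)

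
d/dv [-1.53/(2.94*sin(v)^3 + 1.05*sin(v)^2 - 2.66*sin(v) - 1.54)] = (13.4946*sin(v)^2 + 3.213*sin(v) - 4.0698)*cos(v)/(2.94*sin(v)^3 + 1.05*sin(v)^2 - 2.66*sin(v) - 1.54)^2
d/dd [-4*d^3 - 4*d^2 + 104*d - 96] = -12*d^2 - 8*d + 104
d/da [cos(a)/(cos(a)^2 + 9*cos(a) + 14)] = (cos(a)^2 - 14)*sin(a)/((cos(a) + 2)^2*(cos(a) + 7)^2)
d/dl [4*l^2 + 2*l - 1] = 8*l + 2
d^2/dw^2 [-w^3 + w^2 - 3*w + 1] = 2 - 6*w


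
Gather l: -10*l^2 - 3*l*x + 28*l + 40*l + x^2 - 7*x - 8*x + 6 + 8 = -10*l^2 + l*(68 - 3*x) + x^2 - 15*x + 14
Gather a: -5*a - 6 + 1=-5*a - 5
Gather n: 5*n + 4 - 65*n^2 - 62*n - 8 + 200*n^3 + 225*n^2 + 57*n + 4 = 200*n^3 + 160*n^2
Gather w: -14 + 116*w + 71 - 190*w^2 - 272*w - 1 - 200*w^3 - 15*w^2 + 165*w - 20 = -200*w^3 - 205*w^2 + 9*w + 36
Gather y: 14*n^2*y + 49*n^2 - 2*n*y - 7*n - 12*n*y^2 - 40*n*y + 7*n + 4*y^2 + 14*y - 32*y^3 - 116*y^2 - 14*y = 49*n^2 - 32*y^3 + y^2*(-12*n - 112) + y*(14*n^2 - 42*n)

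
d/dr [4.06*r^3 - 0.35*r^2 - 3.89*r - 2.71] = 12.18*r^2 - 0.7*r - 3.89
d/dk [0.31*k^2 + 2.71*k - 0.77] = 0.62*k + 2.71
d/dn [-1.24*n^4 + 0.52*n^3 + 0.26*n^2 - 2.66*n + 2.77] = -4.96*n^3 + 1.56*n^2 + 0.52*n - 2.66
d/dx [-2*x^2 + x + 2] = 1 - 4*x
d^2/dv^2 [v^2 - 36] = 2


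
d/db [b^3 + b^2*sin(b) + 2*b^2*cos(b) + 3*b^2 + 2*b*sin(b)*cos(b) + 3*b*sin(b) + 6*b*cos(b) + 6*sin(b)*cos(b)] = -2*b^2*sin(b) + b^2*cos(b) + 3*b^2 - 4*b*sin(b) + 7*b*cos(b) + 2*b*cos(2*b) + 6*b + 3*sin(b) + sin(2*b) + 6*cos(b) + 6*cos(2*b)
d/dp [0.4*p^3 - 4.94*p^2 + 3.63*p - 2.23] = 1.2*p^2 - 9.88*p + 3.63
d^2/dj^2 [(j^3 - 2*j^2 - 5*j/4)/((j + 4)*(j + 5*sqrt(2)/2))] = 2*(60*sqrt(2)*j^3 + 141*j^3 + 600*j^2 + 720*sqrt(2)*j^2 + 150*sqrt(2)*j + 2400*j - 1350 + 200*sqrt(2))/(4*j^6 + 30*sqrt(2)*j^5 + 48*j^5 + 342*j^4 + 360*sqrt(2)*j^4 + 2056*j^3 + 1565*sqrt(2)*j^3 + 3420*sqrt(2)*j^2 + 7200*j^2 + 6000*sqrt(2)*j + 9600*j + 8000*sqrt(2))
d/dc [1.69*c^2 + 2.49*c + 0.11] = 3.38*c + 2.49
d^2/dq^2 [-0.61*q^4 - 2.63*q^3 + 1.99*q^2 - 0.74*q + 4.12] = -7.32*q^2 - 15.78*q + 3.98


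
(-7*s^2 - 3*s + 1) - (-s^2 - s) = -6*s^2 - 2*s + 1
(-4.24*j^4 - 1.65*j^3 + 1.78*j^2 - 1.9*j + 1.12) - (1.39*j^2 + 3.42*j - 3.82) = -4.24*j^4 - 1.65*j^3 + 0.39*j^2 - 5.32*j + 4.94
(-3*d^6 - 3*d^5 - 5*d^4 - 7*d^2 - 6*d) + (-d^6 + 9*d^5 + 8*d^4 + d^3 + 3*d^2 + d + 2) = -4*d^6 + 6*d^5 + 3*d^4 + d^3 - 4*d^2 - 5*d + 2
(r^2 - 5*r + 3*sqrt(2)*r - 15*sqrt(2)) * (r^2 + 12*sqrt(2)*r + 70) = r^4 - 5*r^3 + 15*sqrt(2)*r^3 - 75*sqrt(2)*r^2 + 142*r^2 - 710*r + 210*sqrt(2)*r - 1050*sqrt(2)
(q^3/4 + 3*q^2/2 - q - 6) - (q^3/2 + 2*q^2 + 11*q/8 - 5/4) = -q^3/4 - q^2/2 - 19*q/8 - 19/4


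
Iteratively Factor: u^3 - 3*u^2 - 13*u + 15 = (u - 1)*(u^2 - 2*u - 15) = (u - 1)*(u + 3)*(u - 5)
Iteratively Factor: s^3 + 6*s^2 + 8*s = (s + 2)*(s^2 + 4*s) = s*(s + 2)*(s + 4)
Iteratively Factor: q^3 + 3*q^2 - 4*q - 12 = (q + 3)*(q^2 - 4) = (q + 2)*(q + 3)*(q - 2)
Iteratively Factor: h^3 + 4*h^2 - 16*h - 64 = (h - 4)*(h^2 + 8*h + 16) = (h - 4)*(h + 4)*(h + 4)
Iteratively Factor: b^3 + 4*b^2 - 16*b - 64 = (b + 4)*(b^2 - 16) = (b + 4)^2*(b - 4)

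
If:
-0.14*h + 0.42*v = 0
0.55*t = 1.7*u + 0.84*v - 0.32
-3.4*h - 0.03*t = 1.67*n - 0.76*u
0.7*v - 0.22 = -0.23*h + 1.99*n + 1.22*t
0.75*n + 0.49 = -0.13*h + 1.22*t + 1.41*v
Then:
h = 0.16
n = -0.21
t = 0.23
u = 0.24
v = 0.05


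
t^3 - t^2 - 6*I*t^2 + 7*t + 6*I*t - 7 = (t - 1)*(t - 7*I)*(t + I)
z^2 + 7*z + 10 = (z + 2)*(z + 5)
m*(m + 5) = m^2 + 5*m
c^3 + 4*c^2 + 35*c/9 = c*(c + 5/3)*(c + 7/3)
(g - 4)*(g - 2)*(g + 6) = g^3 - 28*g + 48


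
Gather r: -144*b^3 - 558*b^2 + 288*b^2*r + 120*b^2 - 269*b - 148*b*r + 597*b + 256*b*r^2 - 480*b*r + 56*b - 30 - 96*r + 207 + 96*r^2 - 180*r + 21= -144*b^3 - 438*b^2 + 384*b + r^2*(256*b + 96) + r*(288*b^2 - 628*b - 276) + 198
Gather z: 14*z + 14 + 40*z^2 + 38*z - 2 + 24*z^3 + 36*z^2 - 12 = 24*z^3 + 76*z^2 + 52*z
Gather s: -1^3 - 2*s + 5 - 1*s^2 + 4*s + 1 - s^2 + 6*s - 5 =-2*s^2 + 8*s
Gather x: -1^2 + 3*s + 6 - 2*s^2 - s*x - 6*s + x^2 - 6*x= -2*s^2 - 3*s + x^2 + x*(-s - 6) + 5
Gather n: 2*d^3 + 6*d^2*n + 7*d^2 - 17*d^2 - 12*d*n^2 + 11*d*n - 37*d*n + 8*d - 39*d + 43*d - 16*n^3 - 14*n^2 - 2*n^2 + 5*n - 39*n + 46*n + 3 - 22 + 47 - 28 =2*d^3 - 10*d^2 + 12*d - 16*n^3 + n^2*(-12*d - 16) + n*(6*d^2 - 26*d + 12)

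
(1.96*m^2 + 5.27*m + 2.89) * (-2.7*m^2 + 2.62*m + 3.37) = -5.292*m^4 - 9.0938*m^3 + 12.6096*m^2 + 25.3317*m + 9.7393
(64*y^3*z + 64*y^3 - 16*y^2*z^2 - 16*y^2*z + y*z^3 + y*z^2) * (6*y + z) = 384*y^4*z + 384*y^4 - 32*y^3*z^2 - 32*y^3*z - 10*y^2*z^3 - 10*y^2*z^2 + y*z^4 + y*z^3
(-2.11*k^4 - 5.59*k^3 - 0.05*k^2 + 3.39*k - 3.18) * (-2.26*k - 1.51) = 4.7686*k^5 + 15.8195*k^4 + 8.5539*k^3 - 7.5859*k^2 + 2.0679*k + 4.8018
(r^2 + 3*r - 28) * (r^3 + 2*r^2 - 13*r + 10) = r^5 + 5*r^4 - 35*r^3 - 85*r^2 + 394*r - 280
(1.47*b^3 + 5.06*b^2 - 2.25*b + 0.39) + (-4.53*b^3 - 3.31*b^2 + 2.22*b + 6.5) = -3.06*b^3 + 1.75*b^2 - 0.0299999999999998*b + 6.89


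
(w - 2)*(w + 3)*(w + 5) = w^3 + 6*w^2 - w - 30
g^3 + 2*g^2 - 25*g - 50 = (g - 5)*(g + 2)*(g + 5)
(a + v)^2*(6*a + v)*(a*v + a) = 6*a^4*v + 6*a^4 + 13*a^3*v^2 + 13*a^3*v + 8*a^2*v^3 + 8*a^2*v^2 + a*v^4 + a*v^3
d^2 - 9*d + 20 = (d - 5)*(d - 4)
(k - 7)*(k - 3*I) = k^2 - 7*k - 3*I*k + 21*I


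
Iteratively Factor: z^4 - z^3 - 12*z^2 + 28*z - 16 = (z - 2)*(z^3 + z^2 - 10*z + 8) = (z - 2)*(z - 1)*(z^2 + 2*z - 8) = (z - 2)*(z - 1)*(z + 4)*(z - 2)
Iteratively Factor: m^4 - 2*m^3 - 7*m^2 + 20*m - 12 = (m + 3)*(m^3 - 5*m^2 + 8*m - 4) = (m - 2)*(m + 3)*(m^2 - 3*m + 2) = (m - 2)^2*(m + 3)*(m - 1)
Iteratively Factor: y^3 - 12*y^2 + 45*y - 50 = (y - 5)*(y^2 - 7*y + 10) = (y - 5)*(y - 2)*(y - 5)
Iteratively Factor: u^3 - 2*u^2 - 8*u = (u)*(u^2 - 2*u - 8) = u*(u - 4)*(u + 2)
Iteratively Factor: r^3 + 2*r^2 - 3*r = (r - 1)*(r^2 + 3*r) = (r - 1)*(r + 3)*(r)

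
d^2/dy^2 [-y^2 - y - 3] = -2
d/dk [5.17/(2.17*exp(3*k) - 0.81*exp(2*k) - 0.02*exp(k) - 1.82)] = (-33.6567*exp(2*k) + 8.3754*exp(k) + 0.1034)*exp(k)/(-2.17*exp(3*k) + 0.81*exp(2*k) + 0.02*exp(k) + 1.82)^2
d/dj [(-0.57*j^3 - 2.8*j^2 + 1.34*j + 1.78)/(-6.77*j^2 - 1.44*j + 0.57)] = (3.8589*j^4 + 1.6416*j^3 + 12.1291*j^2 + 20.9092*j + 3.327)/(45.8329*j^4 + 19.4976*j^3 - 5.6442*j^2 - 1.6416*j + 0.3249)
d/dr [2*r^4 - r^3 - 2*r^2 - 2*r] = 8*r^3 - 3*r^2 - 4*r - 2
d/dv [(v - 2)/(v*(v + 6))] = (-v^2 + 4*v + 12)/(v^2*(v^2 + 12*v + 36))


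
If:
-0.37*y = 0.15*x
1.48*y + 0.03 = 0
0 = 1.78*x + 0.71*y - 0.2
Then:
No Solution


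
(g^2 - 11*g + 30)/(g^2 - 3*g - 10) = (g - 6)/(g + 2)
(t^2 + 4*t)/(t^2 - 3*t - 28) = t/(t - 7)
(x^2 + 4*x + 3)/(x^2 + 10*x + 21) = (x + 1)/(x + 7)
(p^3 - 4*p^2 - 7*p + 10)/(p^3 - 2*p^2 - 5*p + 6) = (p - 5)/(p - 3)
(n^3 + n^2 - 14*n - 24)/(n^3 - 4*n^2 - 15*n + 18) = (n^2 - 2*n - 8)/(n^2 - 7*n + 6)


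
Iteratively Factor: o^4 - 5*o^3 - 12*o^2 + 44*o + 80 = (o + 2)*(o^3 - 7*o^2 + 2*o + 40) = (o - 5)*(o + 2)*(o^2 - 2*o - 8) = (o - 5)*(o + 2)^2*(o - 4)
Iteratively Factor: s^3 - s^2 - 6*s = (s + 2)*(s^2 - 3*s) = s*(s + 2)*(s - 3)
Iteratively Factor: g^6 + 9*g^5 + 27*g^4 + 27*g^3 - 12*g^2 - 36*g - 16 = (g + 2)*(g^5 + 7*g^4 + 13*g^3 + g^2 - 14*g - 8) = (g + 1)*(g + 2)*(g^4 + 6*g^3 + 7*g^2 - 6*g - 8) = (g + 1)*(g + 2)^2*(g^3 + 4*g^2 - g - 4) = (g - 1)*(g + 1)*(g + 2)^2*(g^2 + 5*g + 4) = (g - 1)*(g + 1)*(g + 2)^2*(g + 4)*(g + 1)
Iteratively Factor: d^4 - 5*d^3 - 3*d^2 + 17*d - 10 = (d - 1)*(d^3 - 4*d^2 - 7*d + 10) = (d - 1)*(d + 2)*(d^2 - 6*d + 5) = (d - 5)*(d - 1)*(d + 2)*(d - 1)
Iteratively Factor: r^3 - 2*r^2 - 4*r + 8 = (r + 2)*(r^2 - 4*r + 4) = (r - 2)*(r + 2)*(r - 2)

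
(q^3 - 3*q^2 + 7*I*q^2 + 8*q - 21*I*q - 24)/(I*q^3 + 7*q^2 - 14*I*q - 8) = (-I*q^2 + q*(8 + 3*I) - 24)/(q^2 - 6*I*q - 8)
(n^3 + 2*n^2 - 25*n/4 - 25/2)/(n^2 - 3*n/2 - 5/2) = (n^2 + 9*n/2 + 5)/(n + 1)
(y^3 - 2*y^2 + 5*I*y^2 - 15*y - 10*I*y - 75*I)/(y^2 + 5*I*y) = y - 2 - 15/y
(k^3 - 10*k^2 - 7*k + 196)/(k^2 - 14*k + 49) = k + 4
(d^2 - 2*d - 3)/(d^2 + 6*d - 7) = (d^2 - 2*d - 3)/(d^2 + 6*d - 7)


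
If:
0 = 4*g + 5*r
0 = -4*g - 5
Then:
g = -5/4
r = 1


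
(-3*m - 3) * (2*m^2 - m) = -6*m^3 - 3*m^2 + 3*m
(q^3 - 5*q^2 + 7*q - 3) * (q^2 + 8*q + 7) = q^5 + 3*q^4 - 26*q^3 + 18*q^2 + 25*q - 21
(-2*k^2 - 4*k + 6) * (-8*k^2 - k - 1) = 16*k^4 + 34*k^3 - 42*k^2 - 2*k - 6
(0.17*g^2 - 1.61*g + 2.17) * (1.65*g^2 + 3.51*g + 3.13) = 0.2805*g^4 - 2.0598*g^3 - 1.5385*g^2 + 2.5774*g + 6.7921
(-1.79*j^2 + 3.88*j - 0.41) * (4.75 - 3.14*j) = 5.6206*j^3 - 20.6857*j^2 + 19.7174*j - 1.9475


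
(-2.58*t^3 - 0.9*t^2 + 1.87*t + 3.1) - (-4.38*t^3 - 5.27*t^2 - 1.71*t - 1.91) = 1.8*t^3 + 4.37*t^2 + 3.58*t + 5.01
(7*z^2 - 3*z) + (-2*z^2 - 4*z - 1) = 5*z^2 - 7*z - 1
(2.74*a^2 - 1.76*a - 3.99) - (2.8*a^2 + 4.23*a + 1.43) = -0.0599999999999996*a^2 - 5.99*a - 5.42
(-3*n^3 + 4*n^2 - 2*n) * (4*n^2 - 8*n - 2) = -12*n^5 + 40*n^4 - 34*n^3 + 8*n^2 + 4*n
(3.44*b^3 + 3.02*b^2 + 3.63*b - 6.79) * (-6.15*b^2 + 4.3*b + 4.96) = -21.156*b^5 - 3.781*b^4 + 7.7239*b^3 + 72.3467*b^2 - 11.1922*b - 33.6784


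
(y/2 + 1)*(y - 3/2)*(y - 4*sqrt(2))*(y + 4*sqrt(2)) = y^4/2 + y^3/4 - 35*y^2/2 - 8*y + 48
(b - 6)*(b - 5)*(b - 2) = b^3 - 13*b^2 + 52*b - 60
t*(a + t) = a*t + t^2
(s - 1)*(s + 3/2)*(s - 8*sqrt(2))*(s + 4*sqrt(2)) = s^4 - 4*sqrt(2)*s^3 + s^3/2 - 131*s^2/2 - 2*sqrt(2)*s^2 - 32*s + 6*sqrt(2)*s + 96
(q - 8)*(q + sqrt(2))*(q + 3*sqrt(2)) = q^3 - 8*q^2 + 4*sqrt(2)*q^2 - 32*sqrt(2)*q + 6*q - 48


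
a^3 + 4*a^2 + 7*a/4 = a*(a + 1/2)*(a + 7/2)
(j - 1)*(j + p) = j^2 + j*p - j - p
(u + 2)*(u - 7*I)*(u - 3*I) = u^3 + 2*u^2 - 10*I*u^2 - 21*u - 20*I*u - 42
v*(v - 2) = v^2 - 2*v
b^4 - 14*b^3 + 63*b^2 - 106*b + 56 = (b - 7)*(b - 4)*(b - 2)*(b - 1)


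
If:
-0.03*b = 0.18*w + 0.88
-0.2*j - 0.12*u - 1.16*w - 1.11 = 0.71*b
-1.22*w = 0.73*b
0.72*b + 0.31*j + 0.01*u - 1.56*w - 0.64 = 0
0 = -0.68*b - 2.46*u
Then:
No Solution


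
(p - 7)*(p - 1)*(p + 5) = p^3 - 3*p^2 - 33*p + 35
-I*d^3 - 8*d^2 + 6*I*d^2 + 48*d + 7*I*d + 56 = (d - 7)*(d - 8*I)*(-I*d - I)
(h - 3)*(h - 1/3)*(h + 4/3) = h^3 - 2*h^2 - 31*h/9 + 4/3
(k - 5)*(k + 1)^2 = k^3 - 3*k^2 - 9*k - 5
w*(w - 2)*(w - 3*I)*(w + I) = w^4 - 2*w^3 - 2*I*w^3 + 3*w^2 + 4*I*w^2 - 6*w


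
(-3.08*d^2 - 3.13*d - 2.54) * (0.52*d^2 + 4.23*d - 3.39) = -1.6016*d^4 - 14.656*d^3 - 4.1195*d^2 - 0.133500000000002*d + 8.6106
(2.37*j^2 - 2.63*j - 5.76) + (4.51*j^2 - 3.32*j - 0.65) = 6.88*j^2 - 5.95*j - 6.41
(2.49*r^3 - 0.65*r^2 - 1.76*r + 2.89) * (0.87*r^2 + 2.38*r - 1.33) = 2.1663*r^5 + 5.3607*r^4 - 6.3899*r^3 - 0.81*r^2 + 9.219*r - 3.8437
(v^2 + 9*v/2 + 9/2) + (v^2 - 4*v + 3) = 2*v^2 + v/2 + 15/2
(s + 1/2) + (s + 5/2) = 2*s + 3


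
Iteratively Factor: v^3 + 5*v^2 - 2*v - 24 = (v - 2)*(v^2 + 7*v + 12) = (v - 2)*(v + 4)*(v + 3)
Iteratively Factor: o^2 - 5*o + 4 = (o - 1)*(o - 4)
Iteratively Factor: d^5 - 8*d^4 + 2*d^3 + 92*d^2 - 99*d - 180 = (d + 3)*(d^4 - 11*d^3 + 35*d^2 - 13*d - 60) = (d - 5)*(d + 3)*(d^3 - 6*d^2 + 5*d + 12) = (d - 5)*(d - 3)*(d + 3)*(d^2 - 3*d - 4) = (d - 5)*(d - 3)*(d + 1)*(d + 3)*(d - 4)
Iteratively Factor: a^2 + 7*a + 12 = (a + 3)*(a + 4)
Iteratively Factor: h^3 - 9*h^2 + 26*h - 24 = (h - 3)*(h^2 - 6*h + 8) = (h - 3)*(h - 2)*(h - 4)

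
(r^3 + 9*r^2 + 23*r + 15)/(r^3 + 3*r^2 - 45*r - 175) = (r^2 + 4*r + 3)/(r^2 - 2*r - 35)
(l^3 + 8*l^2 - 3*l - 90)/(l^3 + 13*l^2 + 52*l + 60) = (l - 3)/(l + 2)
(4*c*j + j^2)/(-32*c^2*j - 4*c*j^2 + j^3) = -1/(8*c - j)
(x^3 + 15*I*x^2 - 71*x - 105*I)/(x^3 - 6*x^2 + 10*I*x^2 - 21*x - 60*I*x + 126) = (x + 5*I)/(x - 6)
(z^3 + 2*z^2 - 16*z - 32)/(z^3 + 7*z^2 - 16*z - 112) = (z + 2)/(z + 7)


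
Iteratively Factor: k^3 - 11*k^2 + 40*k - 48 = (k - 4)*(k^2 - 7*k + 12) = (k - 4)^2*(k - 3)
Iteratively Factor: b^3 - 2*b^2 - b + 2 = (b - 2)*(b^2 - 1) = (b - 2)*(b + 1)*(b - 1)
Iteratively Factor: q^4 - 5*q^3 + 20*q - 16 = (q - 4)*(q^3 - q^2 - 4*q + 4) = (q - 4)*(q + 2)*(q^2 - 3*q + 2) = (q - 4)*(q - 2)*(q + 2)*(q - 1)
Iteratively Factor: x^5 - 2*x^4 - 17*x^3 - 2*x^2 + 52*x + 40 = (x - 5)*(x^4 + 3*x^3 - 2*x^2 - 12*x - 8) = (x - 5)*(x - 2)*(x^3 + 5*x^2 + 8*x + 4) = (x - 5)*(x - 2)*(x + 1)*(x^2 + 4*x + 4) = (x - 5)*(x - 2)*(x + 1)*(x + 2)*(x + 2)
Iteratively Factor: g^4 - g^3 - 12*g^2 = (g)*(g^3 - g^2 - 12*g) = g*(g - 4)*(g^2 + 3*g) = g^2*(g - 4)*(g + 3)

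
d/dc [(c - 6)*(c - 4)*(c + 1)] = 3*c^2 - 18*c + 14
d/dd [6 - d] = -1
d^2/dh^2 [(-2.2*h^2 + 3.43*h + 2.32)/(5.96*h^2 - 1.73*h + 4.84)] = (198.310656*h^3 + 875.233152*h^2 - 737.185248*h - 165.592728)/(211.708736*h^6 - 184.357104*h^5 + 569.286684*h^4 - 304.603349*h^3 + 462.306636*h^2 - 121.578864*h + 113.379904)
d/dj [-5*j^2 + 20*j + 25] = 20 - 10*j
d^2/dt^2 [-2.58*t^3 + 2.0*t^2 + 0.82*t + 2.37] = 4.0 - 15.48*t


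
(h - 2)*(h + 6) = h^2 + 4*h - 12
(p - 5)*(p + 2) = p^2 - 3*p - 10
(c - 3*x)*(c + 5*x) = c^2 + 2*c*x - 15*x^2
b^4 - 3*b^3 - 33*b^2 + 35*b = b*(b - 7)*(b - 1)*(b + 5)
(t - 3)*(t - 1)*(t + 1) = t^3 - 3*t^2 - t + 3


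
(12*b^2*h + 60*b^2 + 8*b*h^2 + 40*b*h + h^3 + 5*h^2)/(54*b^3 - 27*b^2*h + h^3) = (2*b*h + 10*b + h^2 + 5*h)/(9*b^2 - 6*b*h + h^2)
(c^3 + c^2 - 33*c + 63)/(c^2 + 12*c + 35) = (c^2 - 6*c + 9)/(c + 5)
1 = 1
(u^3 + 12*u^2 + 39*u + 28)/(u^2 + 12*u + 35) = (u^2 + 5*u + 4)/(u + 5)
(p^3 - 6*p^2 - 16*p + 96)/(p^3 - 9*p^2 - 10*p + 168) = (p - 4)/(p - 7)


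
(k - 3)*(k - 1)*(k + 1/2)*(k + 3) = k^4 - k^3/2 - 19*k^2/2 + 9*k/2 + 9/2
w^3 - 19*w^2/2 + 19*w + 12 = (w - 6)*(w - 4)*(w + 1/2)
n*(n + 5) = n^2 + 5*n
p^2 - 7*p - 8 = (p - 8)*(p + 1)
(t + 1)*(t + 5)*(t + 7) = t^3 + 13*t^2 + 47*t + 35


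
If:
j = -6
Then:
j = -6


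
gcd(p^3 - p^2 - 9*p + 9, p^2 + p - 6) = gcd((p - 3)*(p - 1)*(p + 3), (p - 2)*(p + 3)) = p + 3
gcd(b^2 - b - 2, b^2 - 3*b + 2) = b - 2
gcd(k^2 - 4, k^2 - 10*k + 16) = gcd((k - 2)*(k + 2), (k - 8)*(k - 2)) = k - 2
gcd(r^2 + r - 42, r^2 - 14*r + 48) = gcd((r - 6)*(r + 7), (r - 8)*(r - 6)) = r - 6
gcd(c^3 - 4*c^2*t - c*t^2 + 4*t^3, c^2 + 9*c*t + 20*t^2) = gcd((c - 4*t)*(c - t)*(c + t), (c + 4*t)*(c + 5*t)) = 1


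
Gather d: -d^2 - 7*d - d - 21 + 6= -d^2 - 8*d - 15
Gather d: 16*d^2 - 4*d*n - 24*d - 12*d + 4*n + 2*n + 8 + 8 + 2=16*d^2 + d*(-4*n - 36) + 6*n + 18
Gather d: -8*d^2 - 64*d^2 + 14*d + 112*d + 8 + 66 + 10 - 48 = -72*d^2 + 126*d + 36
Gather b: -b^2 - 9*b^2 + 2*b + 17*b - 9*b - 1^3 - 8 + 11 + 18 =-10*b^2 + 10*b + 20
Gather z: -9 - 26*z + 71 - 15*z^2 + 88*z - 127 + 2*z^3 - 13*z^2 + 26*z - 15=2*z^3 - 28*z^2 + 88*z - 80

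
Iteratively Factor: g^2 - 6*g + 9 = (g - 3)*(g - 3)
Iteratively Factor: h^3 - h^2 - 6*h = (h - 3)*(h^2 + 2*h) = (h - 3)*(h + 2)*(h)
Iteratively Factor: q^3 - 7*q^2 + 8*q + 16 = (q - 4)*(q^2 - 3*q - 4) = (q - 4)^2*(q + 1)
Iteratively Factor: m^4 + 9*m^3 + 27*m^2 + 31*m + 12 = (m + 4)*(m^3 + 5*m^2 + 7*m + 3) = (m + 1)*(m + 4)*(m^2 + 4*m + 3) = (m + 1)*(m + 3)*(m + 4)*(m + 1)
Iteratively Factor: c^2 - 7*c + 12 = (c - 3)*(c - 4)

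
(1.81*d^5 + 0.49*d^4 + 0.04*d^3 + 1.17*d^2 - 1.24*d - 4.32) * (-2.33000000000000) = -4.2173*d^5 - 1.1417*d^4 - 0.0932*d^3 - 2.7261*d^2 + 2.8892*d + 10.0656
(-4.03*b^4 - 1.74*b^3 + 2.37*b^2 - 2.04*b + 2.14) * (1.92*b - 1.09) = -7.7376*b^5 + 1.0519*b^4 + 6.447*b^3 - 6.5001*b^2 + 6.3324*b - 2.3326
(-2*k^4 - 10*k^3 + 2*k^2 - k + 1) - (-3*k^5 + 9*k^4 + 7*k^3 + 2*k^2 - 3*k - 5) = 3*k^5 - 11*k^4 - 17*k^3 + 2*k + 6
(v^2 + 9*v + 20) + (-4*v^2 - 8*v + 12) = -3*v^2 + v + 32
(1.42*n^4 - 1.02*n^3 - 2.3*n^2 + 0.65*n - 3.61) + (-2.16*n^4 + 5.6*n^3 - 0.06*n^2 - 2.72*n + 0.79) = -0.74*n^4 + 4.58*n^3 - 2.36*n^2 - 2.07*n - 2.82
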